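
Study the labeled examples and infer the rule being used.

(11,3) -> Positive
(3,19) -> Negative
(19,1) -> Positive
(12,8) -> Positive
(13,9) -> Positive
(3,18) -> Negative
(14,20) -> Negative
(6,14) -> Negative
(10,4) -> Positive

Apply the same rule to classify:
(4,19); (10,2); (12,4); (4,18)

Negative, Positive, Positive, Negative

'Positive' ⟺ first > second.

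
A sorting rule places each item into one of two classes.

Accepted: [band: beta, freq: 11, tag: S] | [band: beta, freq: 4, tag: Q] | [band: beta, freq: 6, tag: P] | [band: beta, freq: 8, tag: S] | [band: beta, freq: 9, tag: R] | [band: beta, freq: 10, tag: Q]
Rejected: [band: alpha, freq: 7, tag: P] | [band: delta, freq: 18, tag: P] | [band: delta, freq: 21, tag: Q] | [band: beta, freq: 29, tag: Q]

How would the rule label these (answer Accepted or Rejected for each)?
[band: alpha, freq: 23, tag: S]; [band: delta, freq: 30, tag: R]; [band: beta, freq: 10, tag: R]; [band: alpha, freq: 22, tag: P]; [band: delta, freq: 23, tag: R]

The pattern is that an item is 'Accepted' exactly when: band is beta AND freq ≤ 11.
[band: alpha, freq: 23, tag: S]: band is alpha, freq = 23, fails this test → Rejected.
[band: delta, freq: 30, tag: R]: band is delta, freq = 30, fails this test → Rejected.
[band: beta, freq: 10, tag: R]: band is beta, freq = 10, qualifies → Accepted.
[band: alpha, freq: 22, tag: P]: band is alpha, freq = 22, fails this test → Rejected.
[band: delta, freq: 23, tag: R]: band is delta, freq = 23, fails this test → Rejected.

Rejected, Rejected, Accepted, Rejected, Rejected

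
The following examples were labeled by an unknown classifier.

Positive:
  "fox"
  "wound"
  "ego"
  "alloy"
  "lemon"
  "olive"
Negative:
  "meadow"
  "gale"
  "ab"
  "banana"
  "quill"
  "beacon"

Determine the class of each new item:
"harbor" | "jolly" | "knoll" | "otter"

All 'Positive' examples share one property — odd length AND contains 'o' — and every 'Negative' example lacks it.
"harbor": Negative (length 6, has 'o'). "jolly": Positive (length 5, has 'o'). "knoll": Positive (length 5, has 'o'). "otter": Positive (length 5, has 'o').

Negative, Positive, Positive, Positive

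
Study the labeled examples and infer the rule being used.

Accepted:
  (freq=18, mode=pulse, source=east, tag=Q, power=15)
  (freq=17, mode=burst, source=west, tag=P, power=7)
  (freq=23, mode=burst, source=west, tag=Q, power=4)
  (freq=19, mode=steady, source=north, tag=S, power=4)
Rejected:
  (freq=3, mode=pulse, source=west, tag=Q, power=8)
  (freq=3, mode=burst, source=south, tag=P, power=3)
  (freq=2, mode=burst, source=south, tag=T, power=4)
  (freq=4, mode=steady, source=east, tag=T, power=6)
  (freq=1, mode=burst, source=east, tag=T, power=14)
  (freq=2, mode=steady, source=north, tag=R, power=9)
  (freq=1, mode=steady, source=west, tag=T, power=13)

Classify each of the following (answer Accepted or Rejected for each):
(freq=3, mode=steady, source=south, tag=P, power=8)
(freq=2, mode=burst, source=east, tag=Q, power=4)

The simplest hypothesis consistent with all the labels is: freq ≥ 17.
(freq=3, mode=steady, source=south, tag=P, power=8): freq = 3, fails the rule → Rejected.
(freq=2, mode=burst, source=east, tag=Q, power=4): freq = 2, fails the rule → Rejected.

Rejected, Rejected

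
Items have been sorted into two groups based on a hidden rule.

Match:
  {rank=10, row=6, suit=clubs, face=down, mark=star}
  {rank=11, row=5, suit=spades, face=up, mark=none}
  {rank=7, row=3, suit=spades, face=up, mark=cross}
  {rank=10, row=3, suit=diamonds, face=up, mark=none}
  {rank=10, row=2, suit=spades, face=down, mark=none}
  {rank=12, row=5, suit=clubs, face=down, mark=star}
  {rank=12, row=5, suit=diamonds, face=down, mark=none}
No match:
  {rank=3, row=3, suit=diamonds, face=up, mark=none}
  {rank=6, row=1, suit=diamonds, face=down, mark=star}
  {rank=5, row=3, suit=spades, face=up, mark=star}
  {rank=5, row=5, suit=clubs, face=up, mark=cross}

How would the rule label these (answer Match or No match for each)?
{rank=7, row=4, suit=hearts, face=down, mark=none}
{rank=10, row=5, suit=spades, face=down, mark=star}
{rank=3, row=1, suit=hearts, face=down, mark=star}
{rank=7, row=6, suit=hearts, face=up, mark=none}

Match, Match, No match, Match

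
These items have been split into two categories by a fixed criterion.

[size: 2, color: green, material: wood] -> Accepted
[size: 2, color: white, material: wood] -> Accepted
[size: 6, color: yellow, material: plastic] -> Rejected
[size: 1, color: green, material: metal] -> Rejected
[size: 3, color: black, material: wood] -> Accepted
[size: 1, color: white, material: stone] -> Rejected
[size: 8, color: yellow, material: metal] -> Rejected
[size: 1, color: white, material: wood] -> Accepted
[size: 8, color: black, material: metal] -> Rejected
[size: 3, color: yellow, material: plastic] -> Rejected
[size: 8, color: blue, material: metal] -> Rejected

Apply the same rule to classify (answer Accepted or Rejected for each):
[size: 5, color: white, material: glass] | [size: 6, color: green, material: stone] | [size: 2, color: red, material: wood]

Rejected, Rejected, Accepted

A rule that fits every label: material is wood — true of each 'Accepted' example, false of each 'Rejected' one.
[size: 5, color: white, material: glass]: material is glass — fails this test, so Rejected. [size: 6, color: green, material: stone]: material is stone — fails this test, so Rejected. [size: 2, color: red, material: wood]: material is wood — satisfies this, so Accepted.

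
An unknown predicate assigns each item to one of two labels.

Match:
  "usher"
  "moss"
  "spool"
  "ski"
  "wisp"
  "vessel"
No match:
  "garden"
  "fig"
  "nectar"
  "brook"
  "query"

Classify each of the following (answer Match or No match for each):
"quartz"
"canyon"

No match, No match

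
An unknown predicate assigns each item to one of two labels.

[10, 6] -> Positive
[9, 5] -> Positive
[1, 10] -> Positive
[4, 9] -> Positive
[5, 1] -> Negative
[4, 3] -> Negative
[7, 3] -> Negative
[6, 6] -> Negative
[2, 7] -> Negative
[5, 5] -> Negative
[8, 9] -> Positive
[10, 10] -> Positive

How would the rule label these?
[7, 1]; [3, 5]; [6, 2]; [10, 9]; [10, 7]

Negative, Negative, Negative, Positive, Positive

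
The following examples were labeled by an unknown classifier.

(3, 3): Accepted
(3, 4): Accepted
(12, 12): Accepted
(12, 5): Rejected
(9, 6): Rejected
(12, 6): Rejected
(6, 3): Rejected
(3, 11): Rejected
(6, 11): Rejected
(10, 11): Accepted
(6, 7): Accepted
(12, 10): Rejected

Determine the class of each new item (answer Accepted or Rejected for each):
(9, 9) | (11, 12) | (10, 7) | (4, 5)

The common property of the 'Accepted' items is: |first − second| ≤ 1. No 'Rejected' item has it.
(9, 9): Accepted (|9−9| = 0).
(11, 12): Accepted (|11−12| = 1).
(10, 7): Rejected (|10−7| = 3).
(4, 5): Accepted (|4−5| = 1).

Accepted, Accepted, Rejected, Accepted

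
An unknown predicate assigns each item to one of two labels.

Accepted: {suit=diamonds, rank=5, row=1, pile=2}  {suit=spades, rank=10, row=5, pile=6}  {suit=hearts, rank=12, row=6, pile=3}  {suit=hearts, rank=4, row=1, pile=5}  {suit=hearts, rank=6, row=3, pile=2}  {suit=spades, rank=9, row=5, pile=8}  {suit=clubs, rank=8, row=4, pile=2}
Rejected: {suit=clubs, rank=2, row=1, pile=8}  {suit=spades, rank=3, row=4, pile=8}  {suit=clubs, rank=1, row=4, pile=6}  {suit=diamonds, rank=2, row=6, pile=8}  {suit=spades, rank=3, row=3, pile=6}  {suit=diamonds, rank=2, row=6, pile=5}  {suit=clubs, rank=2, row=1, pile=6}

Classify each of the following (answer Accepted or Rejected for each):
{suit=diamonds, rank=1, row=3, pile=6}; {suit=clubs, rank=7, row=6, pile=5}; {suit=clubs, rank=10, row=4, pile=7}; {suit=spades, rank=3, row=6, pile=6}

The rule appears to be: rank ≥ 4.
{suit=diamonds, rank=1, row=3, pile=6}: rank = 1 — lacks this property, so Rejected.
{suit=clubs, rank=7, row=6, pile=5}: rank = 7 — passes, so Accepted.
{suit=clubs, rank=10, row=4, pile=7}: rank = 10 — passes, so Accepted.
{suit=spades, rank=3, row=6, pile=6}: rank = 3 — lacks this property, so Rejected.

Rejected, Accepted, Accepted, Rejected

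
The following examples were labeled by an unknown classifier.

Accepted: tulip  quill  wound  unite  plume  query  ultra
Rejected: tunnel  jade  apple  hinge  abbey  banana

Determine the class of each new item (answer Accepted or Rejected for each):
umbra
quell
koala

Accepted, Accepted, Rejected

Every 'Accepted' example satisfies: odd length AND contains 'u'. None of the 'Rejected' examples do.
umbra: length 5, has 'u', fits → Accepted. quell: length 5, has 'u', fits → Accepted. koala: length 5, no 'u', fails the rule → Rejected.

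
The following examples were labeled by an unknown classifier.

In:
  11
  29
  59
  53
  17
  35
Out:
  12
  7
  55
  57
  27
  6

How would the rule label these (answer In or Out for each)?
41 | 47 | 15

In, In, Out

Rule: ≡ 2 (mod 3). This holds for each 'In' example and fails for each 'Out' one.
41: In (41 mod 3 = 2). 47: In (47 mod 3 = 2). 15: Out (15 mod 3 = 0).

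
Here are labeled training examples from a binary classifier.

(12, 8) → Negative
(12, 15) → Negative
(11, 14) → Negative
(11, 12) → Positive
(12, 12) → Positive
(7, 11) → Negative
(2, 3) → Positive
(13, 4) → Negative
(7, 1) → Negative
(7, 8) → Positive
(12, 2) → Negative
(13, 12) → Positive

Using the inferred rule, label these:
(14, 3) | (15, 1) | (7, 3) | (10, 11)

Negative, Negative, Negative, Positive

The distinguishing property — |first − second| ≤ 1 — holds for all the 'Positive' cases and none of the 'Negative' cases.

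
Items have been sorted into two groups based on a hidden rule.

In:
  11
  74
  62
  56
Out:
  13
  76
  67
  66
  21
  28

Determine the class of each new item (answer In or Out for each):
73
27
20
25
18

Comparing the two groups points to one rule — ≡ 2 (mod 3).
Out: 73, since 73 mod 3 = 1.
Out: 27, since 27 mod 3 = 0.
In: 20, since 20 mod 3 = 2.
Out: 25, since 25 mod 3 = 1.
Out: 18, since 18 mod 3 = 0.

Out, Out, In, Out, Out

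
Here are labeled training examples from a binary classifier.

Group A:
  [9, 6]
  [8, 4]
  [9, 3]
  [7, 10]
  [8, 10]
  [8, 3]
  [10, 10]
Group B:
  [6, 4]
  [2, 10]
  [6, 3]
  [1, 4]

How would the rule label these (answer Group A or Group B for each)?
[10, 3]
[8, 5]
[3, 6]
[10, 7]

Group A, Group A, Group B, Group A

'Group A' ⟺ first ≥ 7.
[10, 3]: first 10, qualifies → Group A. [8, 5]: first 8, qualifies → Group A. [3, 6]: first 3, doesn't qualify → Group B. [10, 7]: first 10, qualifies → Group A.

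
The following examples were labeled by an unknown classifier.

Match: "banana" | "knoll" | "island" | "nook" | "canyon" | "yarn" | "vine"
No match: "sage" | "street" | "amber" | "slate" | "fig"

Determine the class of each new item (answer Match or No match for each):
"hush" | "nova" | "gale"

No match, Match, No match

Rule: contains 'n'. This holds for each 'Match' example and fails for each 'No match' one.
"hush": no 'n' — fails the rule, so No match.
"nova": has 'n' — has this property, so Match.
"gale": no 'n' — fails the rule, so No match.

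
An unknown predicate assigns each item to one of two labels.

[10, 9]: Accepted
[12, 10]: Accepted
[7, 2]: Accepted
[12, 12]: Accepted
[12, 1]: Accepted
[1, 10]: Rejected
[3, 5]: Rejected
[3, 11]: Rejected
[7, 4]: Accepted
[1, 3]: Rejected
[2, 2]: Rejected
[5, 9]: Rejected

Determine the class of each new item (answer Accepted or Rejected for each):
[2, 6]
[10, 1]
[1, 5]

The distinguishing property — first ≥ 7 — holds for all the 'Accepted' cases and none of the 'Rejected' cases.

Rejected, Accepted, Rejected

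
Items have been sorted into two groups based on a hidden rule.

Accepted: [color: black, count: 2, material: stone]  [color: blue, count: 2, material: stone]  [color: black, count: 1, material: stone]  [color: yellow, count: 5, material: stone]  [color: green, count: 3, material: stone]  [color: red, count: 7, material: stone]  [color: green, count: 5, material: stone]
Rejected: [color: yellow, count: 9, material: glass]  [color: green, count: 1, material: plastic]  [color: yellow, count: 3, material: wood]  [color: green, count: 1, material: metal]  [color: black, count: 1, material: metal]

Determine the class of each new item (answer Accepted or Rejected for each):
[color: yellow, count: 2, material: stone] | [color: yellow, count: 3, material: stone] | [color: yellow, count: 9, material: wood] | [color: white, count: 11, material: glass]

The common property of the 'Accepted' items is: material is stone. No 'Rejected' item has it.
[color: yellow, count: 2, material: stone]: Accepted (material is stone).
[color: yellow, count: 3, material: stone]: Accepted (material is stone).
[color: yellow, count: 9, material: wood]: Rejected (material is wood).
[color: white, count: 11, material: glass]: Rejected (material is glass).

Accepted, Accepted, Rejected, Rejected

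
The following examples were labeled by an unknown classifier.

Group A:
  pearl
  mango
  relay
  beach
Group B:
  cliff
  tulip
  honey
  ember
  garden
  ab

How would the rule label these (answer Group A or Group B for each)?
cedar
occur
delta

Group A, Group B, Group A

The rule appears to be: odd length AND contains 'a'.
cedar: length 5, has 'a' — qualifies, so Group A. occur: length 5, no 'a' — fails this test, so Group B. delta: length 5, has 'a' — qualifies, so Group A.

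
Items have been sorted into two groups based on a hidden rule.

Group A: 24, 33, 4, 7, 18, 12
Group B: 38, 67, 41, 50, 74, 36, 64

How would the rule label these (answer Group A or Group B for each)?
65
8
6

Rule: at most 33. This holds for each 'Group A' example and fails for each 'Group B' one.
65 — 65 > 33, hence Group B.
8 — 8 ≤ 33, hence Group A.
6 — 6 ≤ 33, hence Group A.

Group B, Group A, Group A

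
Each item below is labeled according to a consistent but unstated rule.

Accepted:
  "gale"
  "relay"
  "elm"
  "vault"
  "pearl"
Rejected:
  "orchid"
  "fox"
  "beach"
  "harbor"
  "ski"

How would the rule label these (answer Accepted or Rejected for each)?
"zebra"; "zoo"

Checking candidate rules against both groups, what survives is: contains 'l'.
"zebra": no 'l' — fails this test, so Rejected.
"zoo": no 'l' — fails this test, so Rejected.

Rejected, Rejected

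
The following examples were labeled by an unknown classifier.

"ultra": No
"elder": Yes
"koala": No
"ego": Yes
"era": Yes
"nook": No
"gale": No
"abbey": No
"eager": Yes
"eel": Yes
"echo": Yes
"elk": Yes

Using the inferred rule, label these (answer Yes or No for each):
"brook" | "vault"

Rule: starts with 'e'. This holds for each 'Yes' example and fails for each 'No' one.
"brook": starts with 'b', does not pass → No.
"vault": starts with 'v', does not pass → No.

No, No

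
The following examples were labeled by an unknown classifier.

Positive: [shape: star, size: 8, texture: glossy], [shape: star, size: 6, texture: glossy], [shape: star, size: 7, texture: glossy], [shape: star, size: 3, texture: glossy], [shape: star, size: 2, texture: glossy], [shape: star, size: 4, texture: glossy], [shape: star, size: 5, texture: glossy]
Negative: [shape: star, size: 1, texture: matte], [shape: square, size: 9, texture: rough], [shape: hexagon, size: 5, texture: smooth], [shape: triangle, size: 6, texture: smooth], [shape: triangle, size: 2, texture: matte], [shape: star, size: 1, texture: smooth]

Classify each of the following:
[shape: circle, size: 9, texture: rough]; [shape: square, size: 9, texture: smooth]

Negative, Negative

The rule appears to be: texture is glossy.
[shape: circle, size: 9, texture: rough] — texture is rough, hence Negative.
[shape: square, size: 9, texture: smooth] — texture is smooth, hence Negative.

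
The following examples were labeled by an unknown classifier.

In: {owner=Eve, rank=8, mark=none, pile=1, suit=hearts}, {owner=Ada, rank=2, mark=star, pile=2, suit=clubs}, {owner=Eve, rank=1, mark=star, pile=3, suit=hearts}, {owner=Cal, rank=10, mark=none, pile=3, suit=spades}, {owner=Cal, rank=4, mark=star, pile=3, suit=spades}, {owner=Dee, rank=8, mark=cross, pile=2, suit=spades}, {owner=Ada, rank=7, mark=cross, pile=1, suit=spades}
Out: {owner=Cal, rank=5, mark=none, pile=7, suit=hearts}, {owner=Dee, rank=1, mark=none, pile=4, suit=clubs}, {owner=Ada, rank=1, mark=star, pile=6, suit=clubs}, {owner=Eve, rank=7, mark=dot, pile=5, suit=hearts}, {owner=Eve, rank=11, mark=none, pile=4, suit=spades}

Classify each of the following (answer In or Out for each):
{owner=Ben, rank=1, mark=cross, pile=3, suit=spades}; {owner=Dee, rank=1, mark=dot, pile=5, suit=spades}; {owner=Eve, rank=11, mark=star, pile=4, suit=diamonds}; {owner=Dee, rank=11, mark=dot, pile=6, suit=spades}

In, Out, Out, Out

The pattern is that an item is 'In' exactly when: pile ≤ 3.
{owner=Ben, rank=1, mark=cross, pile=3, suit=spades} — pile = 3, hence In.
{owner=Dee, rank=1, mark=dot, pile=5, suit=spades} — pile = 5, hence Out.
{owner=Eve, rank=11, mark=star, pile=4, suit=diamonds} — pile = 4, hence Out.
{owner=Dee, rank=11, mark=dot, pile=6, suit=spades} — pile = 6, hence Out.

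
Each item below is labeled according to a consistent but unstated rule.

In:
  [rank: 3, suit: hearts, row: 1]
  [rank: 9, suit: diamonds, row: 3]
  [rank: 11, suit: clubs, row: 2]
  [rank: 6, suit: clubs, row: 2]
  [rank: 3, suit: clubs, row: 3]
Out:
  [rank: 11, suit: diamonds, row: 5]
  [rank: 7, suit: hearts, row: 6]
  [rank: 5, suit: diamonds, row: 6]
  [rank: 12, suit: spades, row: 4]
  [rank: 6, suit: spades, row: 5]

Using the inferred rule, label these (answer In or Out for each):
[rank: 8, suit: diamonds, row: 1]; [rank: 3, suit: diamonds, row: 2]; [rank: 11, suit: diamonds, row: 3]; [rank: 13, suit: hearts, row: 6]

The rule appears to be: row ≤ 3.

In, In, In, Out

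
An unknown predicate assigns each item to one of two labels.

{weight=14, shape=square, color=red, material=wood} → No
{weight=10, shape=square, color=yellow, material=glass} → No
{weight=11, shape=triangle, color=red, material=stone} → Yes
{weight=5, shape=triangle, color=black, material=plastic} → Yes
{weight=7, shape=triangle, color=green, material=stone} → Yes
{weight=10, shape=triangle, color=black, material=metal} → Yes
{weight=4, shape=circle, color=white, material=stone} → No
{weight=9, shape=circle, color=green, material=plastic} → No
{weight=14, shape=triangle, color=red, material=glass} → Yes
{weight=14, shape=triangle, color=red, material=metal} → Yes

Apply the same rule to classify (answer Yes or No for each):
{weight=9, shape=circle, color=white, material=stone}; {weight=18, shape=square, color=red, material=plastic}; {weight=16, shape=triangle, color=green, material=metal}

One predicate separates the groups cleanly: shape is triangle.

No, No, Yes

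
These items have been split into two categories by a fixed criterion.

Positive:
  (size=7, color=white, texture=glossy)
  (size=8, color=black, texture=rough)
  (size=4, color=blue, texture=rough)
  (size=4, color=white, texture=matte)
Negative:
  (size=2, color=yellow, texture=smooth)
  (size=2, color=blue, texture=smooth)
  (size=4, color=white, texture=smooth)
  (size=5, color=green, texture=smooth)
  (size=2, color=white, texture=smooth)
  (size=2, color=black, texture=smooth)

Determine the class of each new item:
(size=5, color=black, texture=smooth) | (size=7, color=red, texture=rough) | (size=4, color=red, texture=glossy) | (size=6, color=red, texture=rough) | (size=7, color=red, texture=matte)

The rule appears to be: texture is not smooth.
(size=5, color=black, texture=smooth) — texture is smooth, hence Negative.
(size=7, color=red, texture=rough) — texture is rough, hence Positive.
(size=4, color=red, texture=glossy) — texture is glossy, hence Positive.
(size=6, color=red, texture=rough) — texture is rough, hence Positive.
(size=7, color=red, texture=matte) — texture is matte, hence Positive.

Negative, Positive, Positive, Positive, Positive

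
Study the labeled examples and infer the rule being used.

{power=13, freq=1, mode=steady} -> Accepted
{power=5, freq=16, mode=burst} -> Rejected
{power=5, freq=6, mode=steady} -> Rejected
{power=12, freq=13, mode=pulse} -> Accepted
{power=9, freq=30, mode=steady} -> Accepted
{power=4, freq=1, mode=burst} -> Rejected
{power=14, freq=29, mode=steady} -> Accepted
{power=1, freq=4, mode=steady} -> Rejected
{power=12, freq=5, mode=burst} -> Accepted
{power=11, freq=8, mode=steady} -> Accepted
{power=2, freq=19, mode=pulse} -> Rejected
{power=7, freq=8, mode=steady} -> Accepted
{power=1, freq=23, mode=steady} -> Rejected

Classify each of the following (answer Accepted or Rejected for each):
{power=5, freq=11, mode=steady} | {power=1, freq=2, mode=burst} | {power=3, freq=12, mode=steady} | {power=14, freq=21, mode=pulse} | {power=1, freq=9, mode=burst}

Rejected, Rejected, Rejected, Accepted, Rejected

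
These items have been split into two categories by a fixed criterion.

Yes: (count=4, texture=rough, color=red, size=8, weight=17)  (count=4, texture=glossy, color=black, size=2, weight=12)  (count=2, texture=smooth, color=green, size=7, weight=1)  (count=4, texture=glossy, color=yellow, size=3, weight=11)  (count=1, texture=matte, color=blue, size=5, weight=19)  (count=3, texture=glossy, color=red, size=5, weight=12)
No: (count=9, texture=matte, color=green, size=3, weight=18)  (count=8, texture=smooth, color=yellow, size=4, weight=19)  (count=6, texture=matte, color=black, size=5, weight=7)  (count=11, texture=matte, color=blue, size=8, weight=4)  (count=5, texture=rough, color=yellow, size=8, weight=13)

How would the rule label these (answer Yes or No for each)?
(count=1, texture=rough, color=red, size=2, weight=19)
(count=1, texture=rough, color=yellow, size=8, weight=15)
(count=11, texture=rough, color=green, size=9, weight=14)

Yes, Yes, No

The classifier is using: count ≤ 4.
Yes: (count=1, texture=rough, color=red, size=2, weight=19), since count = 1.
Yes: (count=1, texture=rough, color=yellow, size=8, weight=15), since count = 1.
No: (count=11, texture=rough, color=green, size=9, weight=14), since count = 11.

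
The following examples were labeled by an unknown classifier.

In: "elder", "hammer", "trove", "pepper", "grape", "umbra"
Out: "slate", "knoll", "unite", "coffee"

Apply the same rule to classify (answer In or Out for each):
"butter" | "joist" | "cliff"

In, Out, Out

The rule appears to be: contains 'r'.
"butter" → has 'r' → In.
"joist" → no 'r' → Out.
"cliff" → no 'r' → Out.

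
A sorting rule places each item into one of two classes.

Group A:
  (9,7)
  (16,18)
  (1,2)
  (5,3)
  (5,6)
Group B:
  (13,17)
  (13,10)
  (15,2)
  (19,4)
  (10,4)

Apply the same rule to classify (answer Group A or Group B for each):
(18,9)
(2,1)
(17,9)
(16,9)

The rule appears to be: |first − second| ≤ 2.

Group B, Group A, Group B, Group B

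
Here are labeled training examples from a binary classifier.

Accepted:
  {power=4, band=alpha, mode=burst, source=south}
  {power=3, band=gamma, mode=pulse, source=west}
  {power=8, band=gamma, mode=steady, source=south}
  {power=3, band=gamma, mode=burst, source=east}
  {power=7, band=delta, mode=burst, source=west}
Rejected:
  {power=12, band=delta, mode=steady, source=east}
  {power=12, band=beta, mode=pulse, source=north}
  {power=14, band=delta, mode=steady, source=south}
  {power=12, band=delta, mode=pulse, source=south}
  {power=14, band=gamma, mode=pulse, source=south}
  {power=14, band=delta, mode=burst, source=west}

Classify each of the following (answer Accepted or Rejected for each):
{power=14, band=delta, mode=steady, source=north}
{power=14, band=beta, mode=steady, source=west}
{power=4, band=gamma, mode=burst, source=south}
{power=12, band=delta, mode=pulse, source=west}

A rule that fits every label: power ≤ 8 — true of each 'Accepted' example, false of each 'Rejected' one.
{power=14, band=delta, mode=steady, source=north} — power = 14, hence Rejected.
{power=14, band=beta, mode=steady, source=west} — power = 14, hence Rejected.
{power=4, band=gamma, mode=burst, source=south} — power = 4, hence Accepted.
{power=12, band=delta, mode=pulse, source=west} — power = 12, hence Rejected.

Rejected, Rejected, Accepted, Rejected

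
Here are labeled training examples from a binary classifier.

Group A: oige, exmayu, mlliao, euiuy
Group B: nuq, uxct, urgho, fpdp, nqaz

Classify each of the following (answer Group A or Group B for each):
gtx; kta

'Group A' ⟺ has ≥ 3 vowels.
gtx — 0 vowels, hence Group B.
kta — 1 vowel, hence Group B.

Group B, Group B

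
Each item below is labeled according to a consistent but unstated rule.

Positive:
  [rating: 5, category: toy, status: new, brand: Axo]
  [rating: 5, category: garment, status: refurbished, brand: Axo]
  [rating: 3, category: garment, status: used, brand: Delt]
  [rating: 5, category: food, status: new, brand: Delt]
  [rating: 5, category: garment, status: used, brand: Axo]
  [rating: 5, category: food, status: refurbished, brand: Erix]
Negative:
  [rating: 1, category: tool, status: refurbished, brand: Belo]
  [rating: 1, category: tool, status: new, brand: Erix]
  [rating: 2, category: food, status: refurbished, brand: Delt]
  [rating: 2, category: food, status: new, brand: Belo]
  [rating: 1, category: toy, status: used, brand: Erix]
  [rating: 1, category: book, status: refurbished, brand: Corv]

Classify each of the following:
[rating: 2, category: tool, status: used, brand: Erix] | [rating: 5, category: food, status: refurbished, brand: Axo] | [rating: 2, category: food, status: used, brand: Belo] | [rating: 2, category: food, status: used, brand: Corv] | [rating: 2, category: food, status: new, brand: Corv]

A rule that fits every label: rating ≥ 3 — true of each 'Positive' example, false of each 'Negative' one.
[rating: 2, category: tool, status: used, brand: Erix] → rating = 2 → Negative. [rating: 5, category: food, status: refurbished, brand: Axo] → rating = 5 → Positive. [rating: 2, category: food, status: used, brand: Belo] → rating = 2 → Negative. [rating: 2, category: food, status: used, brand: Corv] → rating = 2 → Negative. [rating: 2, category: food, status: new, brand: Corv] → rating = 2 → Negative.

Negative, Positive, Negative, Negative, Negative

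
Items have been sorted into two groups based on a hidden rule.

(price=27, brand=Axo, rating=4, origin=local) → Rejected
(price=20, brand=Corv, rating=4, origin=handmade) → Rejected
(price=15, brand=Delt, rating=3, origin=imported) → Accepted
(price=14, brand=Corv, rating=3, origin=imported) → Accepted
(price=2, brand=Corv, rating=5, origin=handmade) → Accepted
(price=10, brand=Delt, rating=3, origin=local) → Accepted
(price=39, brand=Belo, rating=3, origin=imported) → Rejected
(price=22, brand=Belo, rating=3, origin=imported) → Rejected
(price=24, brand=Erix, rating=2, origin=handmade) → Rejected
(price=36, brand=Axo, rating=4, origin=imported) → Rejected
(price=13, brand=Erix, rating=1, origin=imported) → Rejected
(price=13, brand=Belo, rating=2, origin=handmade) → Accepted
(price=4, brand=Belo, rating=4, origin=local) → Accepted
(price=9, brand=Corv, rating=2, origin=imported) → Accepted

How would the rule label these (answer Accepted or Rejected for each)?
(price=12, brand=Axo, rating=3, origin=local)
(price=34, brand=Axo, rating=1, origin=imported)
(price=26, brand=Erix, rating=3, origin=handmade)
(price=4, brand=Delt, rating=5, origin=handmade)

Accepted, Rejected, Rejected, Accepted

The pattern is that an item is 'Accepted' exactly when: price ≤ 15 AND rating ≥ 2.
(price=12, brand=Axo, rating=3, origin=local) — price = 12, rating = 3, hence Accepted.
(price=34, brand=Axo, rating=1, origin=imported) — price = 34, rating = 1, hence Rejected.
(price=26, brand=Erix, rating=3, origin=handmade) — price = 26, rating = 3, hence Rejected.
(price=4, brand=Delt, rating=5, origin=handmade) — price = 4, rating = 5, hence Accepted.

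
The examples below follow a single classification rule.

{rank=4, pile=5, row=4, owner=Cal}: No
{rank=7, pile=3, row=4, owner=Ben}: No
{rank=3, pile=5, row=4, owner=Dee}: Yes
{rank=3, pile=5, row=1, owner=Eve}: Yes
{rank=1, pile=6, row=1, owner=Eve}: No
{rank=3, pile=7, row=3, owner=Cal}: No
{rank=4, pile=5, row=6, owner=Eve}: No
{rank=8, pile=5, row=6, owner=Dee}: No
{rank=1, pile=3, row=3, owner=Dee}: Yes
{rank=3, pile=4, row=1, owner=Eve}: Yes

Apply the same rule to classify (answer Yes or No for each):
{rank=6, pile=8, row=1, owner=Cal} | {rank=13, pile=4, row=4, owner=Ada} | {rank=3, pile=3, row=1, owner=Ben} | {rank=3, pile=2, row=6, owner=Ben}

No, No, Yes, Yes

'Yes' ⟺ rank ≤ 3 AND pile ≤ 5.
{rank=6, pile=8, row=1, owner=Cal}: No (rank = 6, pile = 8). {rank=13, pile=4, row=4, owner=Ada}: No (rank = 13, pile = 4). {rank=3, pile=3, row=1, owner=Ben}: Yes (rank = 3, pile = 3). {rank=3, pile=2, row=6, owner=Ben}: Yes (rank = 3, pile = 2).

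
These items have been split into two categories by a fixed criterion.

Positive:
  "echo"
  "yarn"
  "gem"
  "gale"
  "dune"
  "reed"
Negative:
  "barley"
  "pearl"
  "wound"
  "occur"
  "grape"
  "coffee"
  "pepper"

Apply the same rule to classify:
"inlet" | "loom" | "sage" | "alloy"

The classifier is using: length ≤ 4.
"inlet": length 5 — does not pass, so Negative.
"loom": length 4 — satisfies this, so Positive.
"sage": length 4 — satisfies this, so Positive.
"alloy": length 5 — does not pass, so Negative.

Negative, Positive, Positive, Negative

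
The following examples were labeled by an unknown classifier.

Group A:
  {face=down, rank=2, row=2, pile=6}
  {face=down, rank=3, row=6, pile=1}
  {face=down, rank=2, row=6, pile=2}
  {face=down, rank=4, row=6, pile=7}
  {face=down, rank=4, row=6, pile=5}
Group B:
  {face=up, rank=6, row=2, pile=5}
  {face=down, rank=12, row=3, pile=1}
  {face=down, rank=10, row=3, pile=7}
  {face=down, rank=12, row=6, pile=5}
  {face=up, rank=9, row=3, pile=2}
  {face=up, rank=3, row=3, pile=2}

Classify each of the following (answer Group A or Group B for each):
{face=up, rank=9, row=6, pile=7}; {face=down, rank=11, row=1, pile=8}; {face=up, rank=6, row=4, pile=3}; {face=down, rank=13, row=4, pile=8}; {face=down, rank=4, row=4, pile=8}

Group B, Group B, Group B, Group B, Group A

The classifier is using: face is down AND rank ≤ 4.
Group B: {face=up, rank=9, row=6, pile=7}, since face is up, rank = 9. Group B: {face=down, rank=11, row=1, pile=8}, since face is down, rank = 11. Group B: {face=up, rank=6, row=4, pile=3}, since face is up, rank = 6. Group B: {face=down, rank=13, row=4, pile=8}, since face is down, rank = 13. Group A: {face=down, rank=4, row=4, pile=8}, since face is down, rank = 4.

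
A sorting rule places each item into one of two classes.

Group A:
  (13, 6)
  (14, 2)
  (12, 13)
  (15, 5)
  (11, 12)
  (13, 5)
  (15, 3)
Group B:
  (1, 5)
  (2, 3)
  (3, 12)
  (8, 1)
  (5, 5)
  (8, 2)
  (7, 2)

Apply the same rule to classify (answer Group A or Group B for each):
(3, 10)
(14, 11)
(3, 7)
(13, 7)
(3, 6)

Rule: sum ≥ 16. This holds for each 'Group A' example and fails for each 'Group B' one.

Group B, Group A, Group B, Group A, Group B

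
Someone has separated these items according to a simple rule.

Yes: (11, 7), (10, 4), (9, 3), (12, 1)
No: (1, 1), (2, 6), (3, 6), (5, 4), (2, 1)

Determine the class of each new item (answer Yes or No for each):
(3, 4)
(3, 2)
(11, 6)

No, No, Yes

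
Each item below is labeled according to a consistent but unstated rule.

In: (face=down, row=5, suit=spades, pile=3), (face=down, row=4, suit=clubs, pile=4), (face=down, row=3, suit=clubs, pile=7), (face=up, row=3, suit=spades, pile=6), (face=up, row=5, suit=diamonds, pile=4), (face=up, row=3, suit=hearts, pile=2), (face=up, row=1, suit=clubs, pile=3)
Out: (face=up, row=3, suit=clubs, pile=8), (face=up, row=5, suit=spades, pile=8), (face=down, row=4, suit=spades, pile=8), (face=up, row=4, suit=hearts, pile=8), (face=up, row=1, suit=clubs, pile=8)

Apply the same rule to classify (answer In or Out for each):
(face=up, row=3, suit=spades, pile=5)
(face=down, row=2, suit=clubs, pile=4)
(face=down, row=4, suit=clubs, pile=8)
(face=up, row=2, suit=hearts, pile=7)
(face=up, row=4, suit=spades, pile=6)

In, In, Out, In, In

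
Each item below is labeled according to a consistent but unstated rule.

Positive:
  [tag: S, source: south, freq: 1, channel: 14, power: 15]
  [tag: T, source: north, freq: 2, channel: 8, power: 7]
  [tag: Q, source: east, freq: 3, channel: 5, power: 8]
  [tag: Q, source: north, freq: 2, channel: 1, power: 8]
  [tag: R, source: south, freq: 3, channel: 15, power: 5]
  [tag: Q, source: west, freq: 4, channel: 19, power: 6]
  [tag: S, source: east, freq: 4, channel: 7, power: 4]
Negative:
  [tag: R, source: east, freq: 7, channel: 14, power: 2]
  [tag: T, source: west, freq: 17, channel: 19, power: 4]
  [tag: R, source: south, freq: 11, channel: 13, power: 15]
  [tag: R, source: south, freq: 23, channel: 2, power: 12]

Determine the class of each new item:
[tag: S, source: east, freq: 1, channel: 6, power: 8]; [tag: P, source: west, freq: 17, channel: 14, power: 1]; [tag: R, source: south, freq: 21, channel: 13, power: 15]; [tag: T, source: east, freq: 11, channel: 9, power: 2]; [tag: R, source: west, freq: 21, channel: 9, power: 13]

Positive, Negative, Negative, Negative, Negative

'Positive' ⟺ freq ≤ 4.
[tag: S, source: east, freq: 1, channel: 6, power: 8]: freq = 1, matches → Positive.
[tag: P, source: west, freq: 17, channel: 14, power: 1]: freq = 17, does not pass → Negative.
[tag: R, source: south, freq: 21, channel: 13, power: 15]: freq = 21, does not pass → Negative.
[tag: T, source: east, freq: 11, channel: 9, power: 2]: freq = 11, does not pass → Negative.
[tag: R, source: west, freq: 21, channel: 9, power: 13]: freq = 21, does not pass → Negative.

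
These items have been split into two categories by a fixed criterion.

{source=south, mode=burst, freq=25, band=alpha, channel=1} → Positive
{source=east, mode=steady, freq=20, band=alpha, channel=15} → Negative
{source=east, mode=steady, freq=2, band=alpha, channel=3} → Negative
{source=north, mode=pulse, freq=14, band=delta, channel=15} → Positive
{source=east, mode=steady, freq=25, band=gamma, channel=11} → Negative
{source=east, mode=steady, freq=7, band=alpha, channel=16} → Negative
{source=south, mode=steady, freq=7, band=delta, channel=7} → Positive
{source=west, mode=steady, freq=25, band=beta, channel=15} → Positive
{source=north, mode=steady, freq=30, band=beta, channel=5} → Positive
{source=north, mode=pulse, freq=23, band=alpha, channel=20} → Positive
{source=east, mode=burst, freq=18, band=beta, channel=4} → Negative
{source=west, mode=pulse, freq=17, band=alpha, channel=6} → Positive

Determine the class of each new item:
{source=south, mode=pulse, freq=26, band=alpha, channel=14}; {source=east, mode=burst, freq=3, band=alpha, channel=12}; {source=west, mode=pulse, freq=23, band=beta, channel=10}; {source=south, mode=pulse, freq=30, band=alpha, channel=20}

Positive, Negative, Positive, Positive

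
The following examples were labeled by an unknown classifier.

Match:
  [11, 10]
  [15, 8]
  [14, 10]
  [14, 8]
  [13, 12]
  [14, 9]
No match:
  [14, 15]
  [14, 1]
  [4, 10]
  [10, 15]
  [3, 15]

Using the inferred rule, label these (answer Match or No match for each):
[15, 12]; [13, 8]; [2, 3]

All 'Match' examples share one property — first > second AND sum ≥ 18 — and every 'No match' example lacks it.
Match: [15, 12], since 15 > 12, 15+12 = 27.
Match: [13, 8], since 13 > 8, 13+8 = 21.
No match: [2, 3], since 2 < 3, 2+3 = 5.

Match, Match, No match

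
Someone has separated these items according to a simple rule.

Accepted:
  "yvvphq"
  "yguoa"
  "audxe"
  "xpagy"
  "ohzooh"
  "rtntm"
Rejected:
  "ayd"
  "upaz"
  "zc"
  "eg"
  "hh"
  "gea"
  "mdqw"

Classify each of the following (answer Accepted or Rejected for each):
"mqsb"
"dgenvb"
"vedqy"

Rejected, Accepted, Accepted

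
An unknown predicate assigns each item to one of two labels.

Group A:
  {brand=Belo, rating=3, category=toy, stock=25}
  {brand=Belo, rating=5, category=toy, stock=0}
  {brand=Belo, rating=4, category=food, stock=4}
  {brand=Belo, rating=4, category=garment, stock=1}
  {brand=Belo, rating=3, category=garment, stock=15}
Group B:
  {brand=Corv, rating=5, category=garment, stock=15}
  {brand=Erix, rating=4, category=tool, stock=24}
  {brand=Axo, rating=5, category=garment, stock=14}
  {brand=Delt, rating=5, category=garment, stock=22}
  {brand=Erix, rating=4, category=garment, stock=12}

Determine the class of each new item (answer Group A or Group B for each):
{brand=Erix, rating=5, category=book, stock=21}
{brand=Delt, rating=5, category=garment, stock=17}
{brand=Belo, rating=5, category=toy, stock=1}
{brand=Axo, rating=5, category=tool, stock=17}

Looking at the examples, the only property every 'Group A' case has and every 'Group B' case lacks is: brand is Belo.
{brand=Erix, rating=5, category=book, stock=21} — brand is Erix, hence Group B. {brand=Delt, rating=5, category=garment, stock=17} — brand is Delt, hence Group B. {brand=Belo, rating=5, category=toy, stock=1} — brand is Belo, hence Group A. {brand=Axo, rating=5, category=tool, stock=17} — brand is Axo, hence Group B.

Group B, Group B, Group A, Group B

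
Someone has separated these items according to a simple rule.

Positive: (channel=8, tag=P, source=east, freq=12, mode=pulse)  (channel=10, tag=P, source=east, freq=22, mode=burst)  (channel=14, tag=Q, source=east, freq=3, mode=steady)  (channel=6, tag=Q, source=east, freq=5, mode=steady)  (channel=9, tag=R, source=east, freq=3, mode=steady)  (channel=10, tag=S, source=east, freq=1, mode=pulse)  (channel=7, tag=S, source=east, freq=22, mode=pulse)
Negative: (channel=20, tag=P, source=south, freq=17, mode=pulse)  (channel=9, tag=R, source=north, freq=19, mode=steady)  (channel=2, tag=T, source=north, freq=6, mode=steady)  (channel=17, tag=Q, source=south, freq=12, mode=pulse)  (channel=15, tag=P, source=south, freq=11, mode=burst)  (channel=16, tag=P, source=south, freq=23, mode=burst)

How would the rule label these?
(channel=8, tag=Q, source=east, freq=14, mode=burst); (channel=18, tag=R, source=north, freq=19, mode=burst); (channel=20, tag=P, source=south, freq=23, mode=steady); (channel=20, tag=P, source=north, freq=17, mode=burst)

Positive, Negative, Negative, Negative

'Positive' ⟺ source is east.
(channel=8, tag=Q, source=east, freq=14, mode=burst): source is east, has this property → Positive. (channel=18, tag=R, source=north, freq=19, mode=burst): source is north, doesn't qualify → Negative. (channel=20, tag=P, source=south, freq=23, mode=steady): source is south, doesn't qualify → Negative. (channel=20, tag=P, source=north, freq=17, mode=burst): source is north, doesn't qualify → Negative.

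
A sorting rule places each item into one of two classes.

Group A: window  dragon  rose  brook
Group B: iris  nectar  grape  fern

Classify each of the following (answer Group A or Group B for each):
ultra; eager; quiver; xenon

The common property of the 'Group A' items is: contains 'o'. No 'Group B' item has it.
ultra: Group B (no 'o'). eager: Group B (no 'o'). quiver: Group B (no 'o'). xenon: Group A (has 'o').

Group B, Group B, Group B, Group A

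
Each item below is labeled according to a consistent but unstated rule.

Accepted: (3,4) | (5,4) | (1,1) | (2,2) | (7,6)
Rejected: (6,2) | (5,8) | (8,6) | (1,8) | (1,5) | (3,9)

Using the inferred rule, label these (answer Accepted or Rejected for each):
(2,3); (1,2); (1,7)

Accepted, Accepted, Rejected

Rule: |first − second| ≤ 1. This holds for each 'Accepted' example and fails for each 'Rejected' one.
(2,3): |2−3| = 1 — fits, so Accepted.
(1,2): |1−2| = 1 — fits, so Accepted.
(1,7): |1−7| = 6 — does not fit, so Rejected.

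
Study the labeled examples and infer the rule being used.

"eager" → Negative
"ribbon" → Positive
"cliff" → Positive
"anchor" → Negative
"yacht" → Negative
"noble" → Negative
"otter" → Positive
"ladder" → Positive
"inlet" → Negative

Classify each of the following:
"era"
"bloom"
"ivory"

One predicate separates the groups cleanly: has a double letter.
"era" — no doubled letter, hence Negative.
"bloom" — 'oo' doubled, hence Positive.
"ivory" — no doubled letter, hence Negative.

Negative, Positive, Negative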